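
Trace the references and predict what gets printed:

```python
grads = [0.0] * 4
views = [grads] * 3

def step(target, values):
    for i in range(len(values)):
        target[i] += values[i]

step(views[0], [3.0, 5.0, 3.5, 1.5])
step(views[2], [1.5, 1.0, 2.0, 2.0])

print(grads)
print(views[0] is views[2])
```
[4.5, 6.0, 5.5, 3.5]
True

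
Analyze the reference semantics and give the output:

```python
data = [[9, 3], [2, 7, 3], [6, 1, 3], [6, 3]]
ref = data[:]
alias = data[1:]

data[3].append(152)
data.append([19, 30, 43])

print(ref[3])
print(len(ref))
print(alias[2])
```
[6, 3, 152]
4
[6, 3, 152]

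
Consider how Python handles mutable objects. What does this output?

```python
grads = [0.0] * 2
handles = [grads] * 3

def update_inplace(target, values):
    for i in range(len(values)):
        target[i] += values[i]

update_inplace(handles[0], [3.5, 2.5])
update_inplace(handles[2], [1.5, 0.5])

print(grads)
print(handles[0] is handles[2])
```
[5.0, 3.0]
True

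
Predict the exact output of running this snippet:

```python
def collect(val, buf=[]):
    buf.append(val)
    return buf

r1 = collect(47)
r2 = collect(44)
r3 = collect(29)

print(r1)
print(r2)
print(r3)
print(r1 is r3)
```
[47, 44, 29]
[47, 44, 29]
[47, 44, 29]
True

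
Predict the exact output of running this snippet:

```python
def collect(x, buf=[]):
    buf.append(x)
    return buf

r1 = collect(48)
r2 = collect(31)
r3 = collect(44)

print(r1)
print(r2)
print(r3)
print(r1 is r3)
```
[48, 31, 44]
[48, 31, 44]
[48, 31, 44]
True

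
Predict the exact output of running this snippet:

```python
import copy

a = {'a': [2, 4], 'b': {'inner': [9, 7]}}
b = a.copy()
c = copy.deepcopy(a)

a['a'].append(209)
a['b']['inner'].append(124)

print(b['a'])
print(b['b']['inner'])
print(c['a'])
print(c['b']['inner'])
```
[2, 4, 209]
[9, 7, 124]
[2, 4]
[9, 7]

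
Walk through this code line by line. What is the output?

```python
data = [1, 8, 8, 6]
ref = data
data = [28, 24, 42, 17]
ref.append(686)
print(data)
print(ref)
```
[28, 24, 42, 17]
[1, 8, 8, 6, 686]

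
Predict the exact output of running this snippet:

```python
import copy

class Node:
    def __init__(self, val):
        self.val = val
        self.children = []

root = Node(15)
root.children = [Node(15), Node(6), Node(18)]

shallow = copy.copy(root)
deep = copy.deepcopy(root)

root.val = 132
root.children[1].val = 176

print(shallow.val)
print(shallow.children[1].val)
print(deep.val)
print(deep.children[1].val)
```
15
176
15
6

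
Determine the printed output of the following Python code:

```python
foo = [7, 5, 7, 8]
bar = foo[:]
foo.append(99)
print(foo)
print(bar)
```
[7, 5, 7, 8, 99]
[7, 5, 7, 8]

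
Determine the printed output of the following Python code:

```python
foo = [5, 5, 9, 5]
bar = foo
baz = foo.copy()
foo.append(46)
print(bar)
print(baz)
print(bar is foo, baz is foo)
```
[5, 5, 9, 5, 46]
[5, 5, 9, 5]
True False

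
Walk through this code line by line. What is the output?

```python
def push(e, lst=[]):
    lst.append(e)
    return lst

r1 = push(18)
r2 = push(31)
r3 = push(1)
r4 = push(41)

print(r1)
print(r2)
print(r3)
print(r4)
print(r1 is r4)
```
[18, 31, 1, 41]
[18, 31, 1, 41]
[18, 31, 1, 41]
[18, 31, 1, 41]
True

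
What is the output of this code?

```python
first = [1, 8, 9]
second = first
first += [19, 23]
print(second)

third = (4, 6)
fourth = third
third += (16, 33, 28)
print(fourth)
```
[1, 8, 9, 19, 23]
(4, 6)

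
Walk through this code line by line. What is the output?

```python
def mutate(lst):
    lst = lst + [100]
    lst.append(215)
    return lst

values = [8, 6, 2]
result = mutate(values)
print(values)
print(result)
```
[8, 6, 2]
[8, 6, 2, 100, 215]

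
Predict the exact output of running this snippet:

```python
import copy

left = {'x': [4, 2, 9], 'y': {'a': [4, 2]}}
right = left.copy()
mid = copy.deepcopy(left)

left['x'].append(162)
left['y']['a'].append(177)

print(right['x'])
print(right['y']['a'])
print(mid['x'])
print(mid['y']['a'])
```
[4, 2, 9, 162]
[4, 2, 177]
[4, 2, 9]
[4, 2]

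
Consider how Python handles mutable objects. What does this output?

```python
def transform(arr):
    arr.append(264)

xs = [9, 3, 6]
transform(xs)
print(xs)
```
[9, 3, 6, 264]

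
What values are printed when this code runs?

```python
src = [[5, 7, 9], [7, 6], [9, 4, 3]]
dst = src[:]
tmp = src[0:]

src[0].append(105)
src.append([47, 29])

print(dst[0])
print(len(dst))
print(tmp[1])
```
[5, 7, 9, 105]
3
[7, 6]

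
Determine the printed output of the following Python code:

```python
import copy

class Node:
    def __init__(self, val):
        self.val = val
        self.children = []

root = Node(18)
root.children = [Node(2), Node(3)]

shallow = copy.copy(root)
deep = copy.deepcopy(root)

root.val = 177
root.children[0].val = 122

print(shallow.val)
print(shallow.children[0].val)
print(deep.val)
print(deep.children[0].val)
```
18
122
18
2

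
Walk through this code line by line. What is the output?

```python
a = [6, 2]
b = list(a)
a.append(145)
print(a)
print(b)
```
[6, 2, 145]
[6, 2]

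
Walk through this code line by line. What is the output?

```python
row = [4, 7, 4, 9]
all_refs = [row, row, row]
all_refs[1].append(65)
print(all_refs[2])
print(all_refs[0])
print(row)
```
[4, 7, 4, 9, 65]
[4, 7, 4, 9, 65]
[4, 7, 4, 9, 65]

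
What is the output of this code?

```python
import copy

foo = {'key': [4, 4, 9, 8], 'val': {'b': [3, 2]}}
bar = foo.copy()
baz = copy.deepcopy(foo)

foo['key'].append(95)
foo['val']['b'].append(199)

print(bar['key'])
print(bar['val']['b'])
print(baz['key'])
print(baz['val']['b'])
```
[4, 4, 9, 8, 95]
[3, 2, 199]
[4, 4, 9, 8]
[3, 2]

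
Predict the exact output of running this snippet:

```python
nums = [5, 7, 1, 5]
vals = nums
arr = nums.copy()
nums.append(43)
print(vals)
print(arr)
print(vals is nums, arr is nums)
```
[5, 7, 1, 5, 43]
[5, 7, 1, 5]
True False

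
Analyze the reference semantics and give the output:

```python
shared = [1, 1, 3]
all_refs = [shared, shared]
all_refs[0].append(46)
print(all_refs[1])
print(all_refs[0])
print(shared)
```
[1, 1, 3, 46]
[1, 1, 3, 46]
[1, 1, 3, 46]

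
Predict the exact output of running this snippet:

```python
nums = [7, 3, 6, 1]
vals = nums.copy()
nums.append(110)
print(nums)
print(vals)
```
[7, 3, 6, 1, 110]
[7, 3, 6, 1]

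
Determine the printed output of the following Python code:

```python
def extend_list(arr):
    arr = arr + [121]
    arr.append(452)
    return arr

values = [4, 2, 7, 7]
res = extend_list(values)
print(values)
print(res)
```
[4, 2, 7, 7]
[4, 2, 7, 7, 121, 452]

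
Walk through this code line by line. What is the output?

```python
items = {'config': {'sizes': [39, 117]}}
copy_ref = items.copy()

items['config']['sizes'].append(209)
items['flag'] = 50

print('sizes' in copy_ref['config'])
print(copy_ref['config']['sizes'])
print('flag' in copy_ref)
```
True
[39, 117, 209]
False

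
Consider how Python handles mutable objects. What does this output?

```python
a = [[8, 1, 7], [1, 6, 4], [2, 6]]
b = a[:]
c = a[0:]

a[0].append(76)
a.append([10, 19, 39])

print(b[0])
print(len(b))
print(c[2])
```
[8, 1, 7, 76]
3
[2, 6]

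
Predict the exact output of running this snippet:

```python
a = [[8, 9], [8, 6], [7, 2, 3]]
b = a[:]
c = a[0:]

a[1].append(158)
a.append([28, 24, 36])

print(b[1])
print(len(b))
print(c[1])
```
[8, 6, 158]
3
[8, 6, 158]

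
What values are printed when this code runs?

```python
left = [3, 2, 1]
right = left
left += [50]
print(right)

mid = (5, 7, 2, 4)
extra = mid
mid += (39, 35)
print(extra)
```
[3, 2, 1, 50]
(5, 7, 2, 4)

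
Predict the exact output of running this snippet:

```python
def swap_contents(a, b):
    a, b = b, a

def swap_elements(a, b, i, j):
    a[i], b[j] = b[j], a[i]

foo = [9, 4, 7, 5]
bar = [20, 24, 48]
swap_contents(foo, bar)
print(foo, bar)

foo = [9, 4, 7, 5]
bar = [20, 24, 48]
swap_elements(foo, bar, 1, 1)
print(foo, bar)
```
[9, 4, 7, 5] [20, 24, 48]
[9, 24, 7, 5] [20, 4, 48]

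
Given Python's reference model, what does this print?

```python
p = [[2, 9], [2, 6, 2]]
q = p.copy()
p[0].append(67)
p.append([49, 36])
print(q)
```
[[2, 9, 67], [2, 6, 2]]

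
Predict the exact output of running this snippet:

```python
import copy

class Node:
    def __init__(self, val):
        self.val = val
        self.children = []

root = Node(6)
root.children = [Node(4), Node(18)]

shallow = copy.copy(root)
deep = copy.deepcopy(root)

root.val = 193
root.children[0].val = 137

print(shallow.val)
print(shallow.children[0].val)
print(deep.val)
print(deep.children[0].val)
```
6
137
6
4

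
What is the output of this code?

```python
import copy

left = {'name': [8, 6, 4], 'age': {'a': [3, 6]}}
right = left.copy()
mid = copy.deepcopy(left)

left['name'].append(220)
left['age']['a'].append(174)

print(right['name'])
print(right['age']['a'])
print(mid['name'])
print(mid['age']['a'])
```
[8, 6, 4, 220]
[3, 6, 174]
[8, 6, 4]
[3, 6]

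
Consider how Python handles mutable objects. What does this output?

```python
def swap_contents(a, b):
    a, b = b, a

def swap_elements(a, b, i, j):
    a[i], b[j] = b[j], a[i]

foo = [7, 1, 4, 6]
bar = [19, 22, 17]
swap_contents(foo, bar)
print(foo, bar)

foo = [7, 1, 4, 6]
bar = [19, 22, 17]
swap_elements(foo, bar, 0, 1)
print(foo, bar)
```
[7, 1, 4, 6] [19, 22, 17]
[22, 1, 4, 6] [19, 7, 17]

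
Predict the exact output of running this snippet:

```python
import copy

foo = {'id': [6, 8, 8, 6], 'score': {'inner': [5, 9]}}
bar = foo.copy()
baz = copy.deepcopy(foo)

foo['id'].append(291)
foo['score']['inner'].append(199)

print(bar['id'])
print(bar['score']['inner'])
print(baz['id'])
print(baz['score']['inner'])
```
[6, 8, 8, 6, 291]
[5, 9, 199]
[6, 8, 8, 6]
[5, 9]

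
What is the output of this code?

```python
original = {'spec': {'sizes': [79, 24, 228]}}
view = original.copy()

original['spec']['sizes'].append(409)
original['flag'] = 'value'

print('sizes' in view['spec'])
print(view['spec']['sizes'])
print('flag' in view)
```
True
[79, 24, 228, 409]
False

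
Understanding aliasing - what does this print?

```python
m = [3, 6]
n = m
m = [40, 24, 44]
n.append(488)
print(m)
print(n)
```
[40, 24, 44]
[3, 6, 488]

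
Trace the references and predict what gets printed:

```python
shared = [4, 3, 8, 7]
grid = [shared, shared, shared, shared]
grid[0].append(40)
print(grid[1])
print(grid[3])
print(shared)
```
[4, 3, 8, 7, 40]
[4, 3, 8, 7, 40]
[4, 3, 8, 7, 40]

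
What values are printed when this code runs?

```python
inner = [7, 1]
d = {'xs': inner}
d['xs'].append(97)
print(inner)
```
[7, 1, 97]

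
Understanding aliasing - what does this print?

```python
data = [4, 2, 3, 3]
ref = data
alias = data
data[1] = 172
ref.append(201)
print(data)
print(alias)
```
[4, 172, 3, 3, 201]
[4, 172, 3, 3, 201]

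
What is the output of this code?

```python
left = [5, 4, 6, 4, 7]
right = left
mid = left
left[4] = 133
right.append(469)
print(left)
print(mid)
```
[5, 4, 6, 4, 133, 469]
[5, 4, 6, 4, 133, 469]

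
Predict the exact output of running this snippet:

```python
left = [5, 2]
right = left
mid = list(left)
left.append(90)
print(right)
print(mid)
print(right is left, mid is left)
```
[5, 2, 90]
[5, 2]
True False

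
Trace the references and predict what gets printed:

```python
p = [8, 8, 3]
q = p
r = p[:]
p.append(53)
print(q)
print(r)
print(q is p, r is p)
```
[8, 8, 3, 53]
[8, 8, 3]
True False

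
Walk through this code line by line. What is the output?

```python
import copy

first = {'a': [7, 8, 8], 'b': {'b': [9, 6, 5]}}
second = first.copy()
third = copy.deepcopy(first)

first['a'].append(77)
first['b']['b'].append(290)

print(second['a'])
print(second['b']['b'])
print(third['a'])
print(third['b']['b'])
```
[7, 8, 8, 77]
[9, 6, 5, 290]
[7, 8, 8]
[9, 6, 5]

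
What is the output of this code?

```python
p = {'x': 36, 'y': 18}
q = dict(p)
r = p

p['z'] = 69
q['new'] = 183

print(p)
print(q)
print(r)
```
{'x': 36, 'y': 18, 'z': 69}
{'x': 36, 'y': 18, 'new': 183}
{'x': 36, 'y': 18, 'z': 69}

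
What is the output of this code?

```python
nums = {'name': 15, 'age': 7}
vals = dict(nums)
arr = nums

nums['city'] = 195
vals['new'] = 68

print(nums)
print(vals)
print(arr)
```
{'name': 15, 'age': 7, 'city': 195}
{'name': 15, 'age': 7, 'new': 68}
{'name': 15, 'age': 7, 'city': 195}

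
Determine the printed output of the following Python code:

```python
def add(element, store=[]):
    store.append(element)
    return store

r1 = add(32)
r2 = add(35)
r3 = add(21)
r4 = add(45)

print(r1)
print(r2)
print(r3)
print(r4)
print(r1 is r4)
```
[32, 35, 21, 45]
[32, 35, 21, 45]
[32, 35, 21, 45]
[32, 35, 21, 45]
True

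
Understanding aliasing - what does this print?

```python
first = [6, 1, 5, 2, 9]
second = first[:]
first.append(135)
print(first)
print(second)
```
[6, 1, 5, 2, 9, 135]
[6, 1, 5, 2, 9]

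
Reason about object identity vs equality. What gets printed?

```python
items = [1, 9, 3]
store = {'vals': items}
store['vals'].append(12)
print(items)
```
[1, 9, 3, 12]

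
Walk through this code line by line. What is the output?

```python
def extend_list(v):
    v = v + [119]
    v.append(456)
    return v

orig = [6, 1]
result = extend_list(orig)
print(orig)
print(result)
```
[6, 1]
[6, 1, 119, 456]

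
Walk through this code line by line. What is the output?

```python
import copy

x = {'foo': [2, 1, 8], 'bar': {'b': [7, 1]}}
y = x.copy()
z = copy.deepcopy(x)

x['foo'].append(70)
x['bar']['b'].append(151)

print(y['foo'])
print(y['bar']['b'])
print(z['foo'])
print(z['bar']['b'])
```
[2, 1, 8, 70]
[7, 1, 151]
[2, 1, 8]
[7, 1]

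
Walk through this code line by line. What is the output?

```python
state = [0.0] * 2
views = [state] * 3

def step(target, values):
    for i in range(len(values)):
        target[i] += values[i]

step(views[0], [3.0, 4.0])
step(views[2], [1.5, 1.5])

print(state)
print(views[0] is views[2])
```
[4.5, 5.5]
True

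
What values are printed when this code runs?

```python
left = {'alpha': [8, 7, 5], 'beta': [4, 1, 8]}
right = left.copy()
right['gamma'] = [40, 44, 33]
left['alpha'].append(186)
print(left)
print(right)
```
{'alpha': [8, 7, 5, 186], 'beta': [4, 1, 8]}
{'alpha': [8, 7, 5, 186], 'beta': [4, 1, 8], 'gamma': [40, 44, 33]}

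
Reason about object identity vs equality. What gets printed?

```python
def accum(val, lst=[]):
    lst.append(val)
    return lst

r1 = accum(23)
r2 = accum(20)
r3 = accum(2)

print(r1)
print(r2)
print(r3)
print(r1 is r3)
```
[23, 20, 2]
[23, 20, 2]
[23, 20, 2]
True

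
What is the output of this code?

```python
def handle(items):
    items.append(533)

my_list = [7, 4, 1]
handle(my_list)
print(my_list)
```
[7, 4, 1, 533]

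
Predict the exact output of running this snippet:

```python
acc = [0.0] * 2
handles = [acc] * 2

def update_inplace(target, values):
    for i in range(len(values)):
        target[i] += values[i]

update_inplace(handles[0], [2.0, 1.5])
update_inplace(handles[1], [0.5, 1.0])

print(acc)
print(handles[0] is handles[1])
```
[2.5, 2.5]
True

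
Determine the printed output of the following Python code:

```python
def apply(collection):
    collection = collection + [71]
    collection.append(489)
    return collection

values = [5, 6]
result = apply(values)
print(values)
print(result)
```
[5, 6]
[5, 6, 71, 489]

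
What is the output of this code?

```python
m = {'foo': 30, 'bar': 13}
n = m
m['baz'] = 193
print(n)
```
{'foo': 30, 'bar': 13, 'baz': 193}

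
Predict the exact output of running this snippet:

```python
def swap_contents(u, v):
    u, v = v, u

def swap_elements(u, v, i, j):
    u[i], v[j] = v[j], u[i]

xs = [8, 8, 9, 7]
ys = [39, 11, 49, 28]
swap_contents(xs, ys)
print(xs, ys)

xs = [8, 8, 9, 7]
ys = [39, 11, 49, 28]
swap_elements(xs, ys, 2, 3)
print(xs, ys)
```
[8, 8, 9, 7] [39, 11, 49, 28]
[8, 8, 28, 7] [39, 11, 49, 9]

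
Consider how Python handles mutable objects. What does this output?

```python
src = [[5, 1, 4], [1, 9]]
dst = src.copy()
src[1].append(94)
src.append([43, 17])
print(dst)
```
[[5, 1, 4], [1, 9, 94]]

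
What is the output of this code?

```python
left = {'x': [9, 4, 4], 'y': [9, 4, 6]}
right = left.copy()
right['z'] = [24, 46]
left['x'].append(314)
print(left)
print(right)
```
{'x': [9, 4, 4, 314], 'y': [9, 4, 6]}
{'x': [9, 4, 4, 314], 'y': [9, 4, 6], 'z': [24, 46]}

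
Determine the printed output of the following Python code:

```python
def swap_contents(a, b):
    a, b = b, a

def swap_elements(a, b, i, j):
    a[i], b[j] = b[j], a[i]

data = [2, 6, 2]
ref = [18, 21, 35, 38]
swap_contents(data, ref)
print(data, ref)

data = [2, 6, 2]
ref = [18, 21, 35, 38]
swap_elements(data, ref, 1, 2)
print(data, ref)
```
[2, 6, 2] [18, 21, 35, 38]
[2, 35, 2] [18, 21, 6, 38]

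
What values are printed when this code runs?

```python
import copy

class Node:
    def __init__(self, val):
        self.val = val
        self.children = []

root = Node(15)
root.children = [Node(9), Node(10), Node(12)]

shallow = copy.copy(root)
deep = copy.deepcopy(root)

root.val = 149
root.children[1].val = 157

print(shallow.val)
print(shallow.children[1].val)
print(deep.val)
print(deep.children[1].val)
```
15
157
15
10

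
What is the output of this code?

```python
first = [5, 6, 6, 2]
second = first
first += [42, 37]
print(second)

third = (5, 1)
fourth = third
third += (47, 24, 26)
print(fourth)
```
[5, 6, 6, 2, 42, 37]
(5, 1)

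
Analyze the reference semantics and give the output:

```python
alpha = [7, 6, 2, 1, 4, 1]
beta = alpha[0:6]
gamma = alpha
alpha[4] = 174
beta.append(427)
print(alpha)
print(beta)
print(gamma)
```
[7, 6, 2, 1, 174, 1]
[7, 6, 2, 1, 4, 1, 427]
[7, 6, 2, 1, 174, 1]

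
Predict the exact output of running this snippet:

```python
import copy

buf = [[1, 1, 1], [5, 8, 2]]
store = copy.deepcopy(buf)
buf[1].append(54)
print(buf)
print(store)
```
[[1, 1, 1], [5, 8, 2, 54]]
[[1, 1, 1], [5, 8, 2]]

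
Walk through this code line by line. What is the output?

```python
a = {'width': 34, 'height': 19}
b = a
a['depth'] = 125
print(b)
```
{'width': 34, 'height': 19, 'depth': 125}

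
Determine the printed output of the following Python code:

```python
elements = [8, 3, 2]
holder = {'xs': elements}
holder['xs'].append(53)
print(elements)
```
[8, 3, 2, 53]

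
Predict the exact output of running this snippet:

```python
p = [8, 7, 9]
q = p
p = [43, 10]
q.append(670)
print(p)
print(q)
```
[43, 10]
[8, 7, 9, 670]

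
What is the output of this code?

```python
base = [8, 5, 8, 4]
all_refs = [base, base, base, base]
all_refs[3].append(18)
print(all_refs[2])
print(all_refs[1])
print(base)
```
[8, 5, 8, 4, 18]
[8, 5, 8, 4, 18]
[8, 5, 8, 4, 18]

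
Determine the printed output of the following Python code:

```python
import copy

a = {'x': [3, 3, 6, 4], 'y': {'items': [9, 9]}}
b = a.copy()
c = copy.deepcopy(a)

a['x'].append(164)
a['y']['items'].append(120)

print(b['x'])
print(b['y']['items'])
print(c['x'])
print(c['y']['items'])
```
[3, 3, 6, 4, 164]
[9, 9, 120]
[3, 3, 6, 4]
[9, 9]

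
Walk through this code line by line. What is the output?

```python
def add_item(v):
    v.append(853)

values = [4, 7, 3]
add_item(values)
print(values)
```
[4, 7, 3, 853]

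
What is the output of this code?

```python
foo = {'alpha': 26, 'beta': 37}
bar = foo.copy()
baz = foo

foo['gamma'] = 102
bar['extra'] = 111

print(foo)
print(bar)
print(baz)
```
{'alpha': 26, 'beta': 37, 'gamma': 102}
{'alpha': 26, 'beta': 37, 'extra': 111}
{'alpha': 26, 'beta': 37, 'gamma': 102}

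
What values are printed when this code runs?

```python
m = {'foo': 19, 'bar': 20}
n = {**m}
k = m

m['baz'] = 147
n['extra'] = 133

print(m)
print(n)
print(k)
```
{'foo': 19, 'bar': 20, 'baz': 147}
{'foo': 19, 'bar': 20, 'extra': 133}
{'foo': 19, 'bar': 20, 'baz': 147}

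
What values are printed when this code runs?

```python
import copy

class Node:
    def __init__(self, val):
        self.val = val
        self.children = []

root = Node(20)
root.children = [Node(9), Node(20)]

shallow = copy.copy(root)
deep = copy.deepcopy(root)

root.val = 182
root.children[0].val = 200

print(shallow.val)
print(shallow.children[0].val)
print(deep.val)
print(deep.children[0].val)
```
20
200
20
9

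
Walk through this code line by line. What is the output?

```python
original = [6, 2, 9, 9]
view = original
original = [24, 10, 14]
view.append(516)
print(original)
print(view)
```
[24, 10, 14]
[6, 2, 9, 9, 516]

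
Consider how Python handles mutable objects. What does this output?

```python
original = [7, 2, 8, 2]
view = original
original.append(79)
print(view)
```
[7, 2, 8, 2, 79]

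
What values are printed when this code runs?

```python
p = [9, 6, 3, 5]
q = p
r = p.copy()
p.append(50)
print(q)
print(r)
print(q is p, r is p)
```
[9, 6, 3, 5, 50]
[9, 6, 3, 5]
True False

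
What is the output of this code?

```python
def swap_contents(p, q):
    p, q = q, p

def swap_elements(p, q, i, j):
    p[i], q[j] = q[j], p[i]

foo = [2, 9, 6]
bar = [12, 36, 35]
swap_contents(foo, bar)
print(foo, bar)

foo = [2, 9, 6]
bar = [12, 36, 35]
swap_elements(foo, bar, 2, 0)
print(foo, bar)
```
[2, 9, 6] [12, 36, 35]
[2, 9, 12] [6, 36, 35]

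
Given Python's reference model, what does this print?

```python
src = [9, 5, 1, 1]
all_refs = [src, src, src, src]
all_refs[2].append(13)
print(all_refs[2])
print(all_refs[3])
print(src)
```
[9, 5, 1, 1, 13]
[9, 5, 1, 1, 13]
[9, 5, 1, 1, 13]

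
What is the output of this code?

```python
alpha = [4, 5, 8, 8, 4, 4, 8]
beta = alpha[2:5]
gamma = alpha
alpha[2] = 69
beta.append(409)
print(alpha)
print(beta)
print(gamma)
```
[4, 5, 69, 8, 4, 4, 8]
[8, 8, 4, 409]
[4, 5, 69, 8, 4, 4, 8]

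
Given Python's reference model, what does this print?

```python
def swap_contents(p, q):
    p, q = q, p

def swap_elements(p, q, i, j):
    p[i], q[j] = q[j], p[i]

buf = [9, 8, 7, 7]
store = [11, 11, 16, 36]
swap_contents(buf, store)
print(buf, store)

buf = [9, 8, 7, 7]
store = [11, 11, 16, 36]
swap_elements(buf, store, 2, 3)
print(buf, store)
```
[9, 8, 7, 7] [11, 11, 16, 36]
[9, 8, 36, 7] [11, 11, 16, 7]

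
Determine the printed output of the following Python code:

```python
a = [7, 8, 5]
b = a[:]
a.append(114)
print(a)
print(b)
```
[7, 8, 5, 114]
[7, 8, 5]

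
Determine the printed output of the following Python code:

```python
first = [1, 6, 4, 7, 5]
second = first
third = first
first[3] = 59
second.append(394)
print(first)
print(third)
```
[1, 6, 4, 59, 5, 394]
[1, 6, 4, 59, 5, 394]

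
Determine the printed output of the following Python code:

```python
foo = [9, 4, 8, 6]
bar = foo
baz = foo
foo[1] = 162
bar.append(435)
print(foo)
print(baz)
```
[9, 162, 8, 6, 435]
[9, 162, 8, 6, 435]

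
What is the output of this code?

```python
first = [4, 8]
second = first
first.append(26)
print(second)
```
[4, 8, 26]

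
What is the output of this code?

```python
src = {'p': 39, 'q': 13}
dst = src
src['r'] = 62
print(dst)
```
{'p': 39, 'q': 13, 'r': 62}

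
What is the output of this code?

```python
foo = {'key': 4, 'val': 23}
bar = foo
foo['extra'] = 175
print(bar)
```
{'key': 4, 'val': 23, 'extra': 175}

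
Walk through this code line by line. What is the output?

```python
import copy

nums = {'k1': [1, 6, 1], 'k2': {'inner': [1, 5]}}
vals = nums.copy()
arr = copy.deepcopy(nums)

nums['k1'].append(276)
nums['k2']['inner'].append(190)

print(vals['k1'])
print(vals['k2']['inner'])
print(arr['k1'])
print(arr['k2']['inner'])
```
[1, 6, 1, 276]
[1, 5, 190]
[1, 6, 1]
[1, 5]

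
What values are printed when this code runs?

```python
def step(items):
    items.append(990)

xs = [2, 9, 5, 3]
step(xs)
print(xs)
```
[2, 9, 5, 3, 990]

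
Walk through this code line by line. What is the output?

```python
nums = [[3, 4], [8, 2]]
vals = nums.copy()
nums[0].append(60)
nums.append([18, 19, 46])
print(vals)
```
[[3, 4, 60], [8, 2]]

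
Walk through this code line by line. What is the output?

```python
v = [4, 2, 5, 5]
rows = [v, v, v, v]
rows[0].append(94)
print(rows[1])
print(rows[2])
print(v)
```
[4, 2, 5, 5, 94]
[4, 2, 5, 5, 94]
[4, 2, 5, 5, 94]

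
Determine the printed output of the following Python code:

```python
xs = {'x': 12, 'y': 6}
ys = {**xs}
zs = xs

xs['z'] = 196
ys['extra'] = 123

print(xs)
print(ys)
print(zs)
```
{'x': 12, 'y': 6, 'z': 196}
{'x': 12, 'y': 6, 'extra': 123}
{'x': 12, 'y': 6, 'z': 196}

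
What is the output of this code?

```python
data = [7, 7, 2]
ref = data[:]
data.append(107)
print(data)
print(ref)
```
[7, 7, 2, 107]
[7, 7, 2]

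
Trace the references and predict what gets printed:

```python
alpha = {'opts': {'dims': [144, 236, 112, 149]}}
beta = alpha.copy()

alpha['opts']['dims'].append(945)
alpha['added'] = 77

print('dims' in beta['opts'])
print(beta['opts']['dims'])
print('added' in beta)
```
True
[144, 236, 112, 149, 945]
False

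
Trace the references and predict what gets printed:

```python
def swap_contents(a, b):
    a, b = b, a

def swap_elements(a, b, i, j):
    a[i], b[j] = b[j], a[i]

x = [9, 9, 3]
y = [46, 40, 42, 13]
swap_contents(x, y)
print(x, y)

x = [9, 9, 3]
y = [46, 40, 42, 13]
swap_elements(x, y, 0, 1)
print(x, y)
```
[9, 9, 3] [46, 40, 42, 13]
[40, 9, 3] [46, 9, 42, 13]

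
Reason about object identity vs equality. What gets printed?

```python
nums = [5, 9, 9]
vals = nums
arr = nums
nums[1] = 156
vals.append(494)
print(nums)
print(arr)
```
[5, 156, 9, 494]
[5, 156, 9, 494]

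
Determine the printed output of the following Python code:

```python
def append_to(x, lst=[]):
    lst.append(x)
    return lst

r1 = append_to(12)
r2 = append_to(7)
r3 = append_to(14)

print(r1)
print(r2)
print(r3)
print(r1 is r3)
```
[12, 7, 14]
[12, 7, 14]
[12, 7, 14]
True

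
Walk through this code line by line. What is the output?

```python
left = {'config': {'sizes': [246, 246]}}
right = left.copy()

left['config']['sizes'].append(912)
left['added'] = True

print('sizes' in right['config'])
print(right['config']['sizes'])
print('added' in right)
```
True
[246, 246, 912]
False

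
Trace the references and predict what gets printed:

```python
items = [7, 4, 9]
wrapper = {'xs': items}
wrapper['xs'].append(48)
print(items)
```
[7, 4, 9, 48]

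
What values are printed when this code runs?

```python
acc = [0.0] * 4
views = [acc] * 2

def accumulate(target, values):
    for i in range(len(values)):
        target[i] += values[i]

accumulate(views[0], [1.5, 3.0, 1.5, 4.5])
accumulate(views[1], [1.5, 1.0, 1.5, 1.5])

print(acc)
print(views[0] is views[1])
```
[3.0, 4.0, 3.0, 6.0]
True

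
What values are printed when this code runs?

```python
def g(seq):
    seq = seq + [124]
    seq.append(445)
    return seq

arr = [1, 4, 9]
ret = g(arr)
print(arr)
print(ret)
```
[1, 4, 9]
[1, 4, 9, 124, 445]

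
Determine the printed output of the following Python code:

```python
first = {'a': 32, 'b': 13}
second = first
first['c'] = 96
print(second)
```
{'a': 32, 'b': 13, 'c': 96}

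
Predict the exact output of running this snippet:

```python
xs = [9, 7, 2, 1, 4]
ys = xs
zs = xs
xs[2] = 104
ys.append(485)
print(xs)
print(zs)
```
[9, 7, 104, 1, 4, 485]
[9, 7, 104, 1, 4, 485]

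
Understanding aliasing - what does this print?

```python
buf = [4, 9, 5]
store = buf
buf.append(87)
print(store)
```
[4, 9, 5, 87]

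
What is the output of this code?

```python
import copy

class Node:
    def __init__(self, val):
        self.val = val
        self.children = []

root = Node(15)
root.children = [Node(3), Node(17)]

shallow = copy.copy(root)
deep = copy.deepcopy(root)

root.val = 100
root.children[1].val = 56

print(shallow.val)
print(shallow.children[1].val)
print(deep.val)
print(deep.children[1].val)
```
15
56
15
17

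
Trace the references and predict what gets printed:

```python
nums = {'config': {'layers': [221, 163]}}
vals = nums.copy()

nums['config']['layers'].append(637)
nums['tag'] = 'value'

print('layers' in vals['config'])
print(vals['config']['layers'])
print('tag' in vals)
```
True
[221, 163, 637]
False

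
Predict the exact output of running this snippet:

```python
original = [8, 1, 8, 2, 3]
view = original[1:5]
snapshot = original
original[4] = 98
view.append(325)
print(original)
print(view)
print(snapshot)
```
[8, 1, 8, 2, 98]
[1, 8, 2, 3, 325]
[8, 1, 8, 2, 98]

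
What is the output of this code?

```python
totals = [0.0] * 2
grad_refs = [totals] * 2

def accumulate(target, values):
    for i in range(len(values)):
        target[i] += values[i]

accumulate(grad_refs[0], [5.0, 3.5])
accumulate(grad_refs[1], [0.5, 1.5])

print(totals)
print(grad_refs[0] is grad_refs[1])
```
[5.5, 5.0]
True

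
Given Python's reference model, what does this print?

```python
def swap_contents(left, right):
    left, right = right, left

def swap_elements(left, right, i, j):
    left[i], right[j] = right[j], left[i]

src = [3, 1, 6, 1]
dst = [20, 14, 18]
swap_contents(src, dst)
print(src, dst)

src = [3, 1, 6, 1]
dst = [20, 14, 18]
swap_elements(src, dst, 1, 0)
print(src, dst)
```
[3, 1, 6, 1] [20, 14, 18]
[3, 20, 6, 1] [1, 14, 18]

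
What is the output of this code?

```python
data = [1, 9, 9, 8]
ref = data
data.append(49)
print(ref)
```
[1, 9, 9, 8, 49]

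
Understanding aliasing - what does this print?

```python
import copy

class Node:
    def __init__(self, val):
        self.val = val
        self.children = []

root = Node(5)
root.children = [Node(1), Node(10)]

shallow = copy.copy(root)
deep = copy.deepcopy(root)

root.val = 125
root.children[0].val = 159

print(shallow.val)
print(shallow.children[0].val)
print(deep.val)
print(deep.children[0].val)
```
5
159
5
1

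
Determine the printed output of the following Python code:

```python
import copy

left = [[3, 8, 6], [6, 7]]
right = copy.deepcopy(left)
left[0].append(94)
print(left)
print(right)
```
[[3, 8, 6, 94], [6, 7]]
[[3, 8, 6], [6, 7]]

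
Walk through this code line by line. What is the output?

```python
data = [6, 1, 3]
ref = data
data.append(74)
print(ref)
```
[6, 1, 3, 74]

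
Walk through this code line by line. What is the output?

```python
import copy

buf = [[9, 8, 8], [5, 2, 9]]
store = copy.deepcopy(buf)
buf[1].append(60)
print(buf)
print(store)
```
[[9, 8, 8], [5, 2, 9, 60]]
[[9, 8, 8], [5, 2, 9]]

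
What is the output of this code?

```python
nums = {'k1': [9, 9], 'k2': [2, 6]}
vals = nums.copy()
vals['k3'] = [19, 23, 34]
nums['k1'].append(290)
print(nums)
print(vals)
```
{'k1': [9, 9, 290], 'k2': [2, 6]}
{'k1': [9, 9, 290], 'k2': [2, 6], 'k3': [19, 23, 34]}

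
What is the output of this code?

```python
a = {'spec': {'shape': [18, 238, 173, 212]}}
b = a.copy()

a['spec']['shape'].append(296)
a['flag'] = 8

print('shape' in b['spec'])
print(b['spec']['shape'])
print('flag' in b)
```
True
[18, 238, 173, 212, 296]
False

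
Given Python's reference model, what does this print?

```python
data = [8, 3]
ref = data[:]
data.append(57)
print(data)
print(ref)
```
[8, 3, 57]
[8, 3]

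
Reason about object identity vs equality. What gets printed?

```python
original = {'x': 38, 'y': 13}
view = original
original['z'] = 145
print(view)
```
{'x': 38, 'y': 13, 'z': 145}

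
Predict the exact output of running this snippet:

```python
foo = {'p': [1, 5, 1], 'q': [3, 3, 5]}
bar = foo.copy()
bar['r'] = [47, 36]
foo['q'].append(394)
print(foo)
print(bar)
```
{'p': [1, 5, 1], 'q': [3, 3, 5, 394]}
{'p': [1, 5, 1], 'q': [3, 3, 5, 394], 'r': [47, 36]}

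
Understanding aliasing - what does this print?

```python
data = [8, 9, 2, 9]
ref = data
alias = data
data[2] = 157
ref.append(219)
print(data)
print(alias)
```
[8, 9, 157, 9, 219]
[8, 9, 157, 9, 219]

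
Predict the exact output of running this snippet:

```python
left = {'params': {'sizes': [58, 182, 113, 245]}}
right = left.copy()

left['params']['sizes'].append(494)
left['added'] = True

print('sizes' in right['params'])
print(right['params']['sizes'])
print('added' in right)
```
True
[58, 182, 113, 245, 494]
False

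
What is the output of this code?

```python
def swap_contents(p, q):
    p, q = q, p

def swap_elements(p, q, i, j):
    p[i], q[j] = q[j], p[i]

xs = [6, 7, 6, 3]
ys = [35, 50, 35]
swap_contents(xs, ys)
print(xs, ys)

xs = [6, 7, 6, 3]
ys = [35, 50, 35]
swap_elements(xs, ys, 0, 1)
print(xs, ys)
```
[6, 7, 6, 3] [35, 50, 35]
[50, 7, 6, 3] [35, 6, 35]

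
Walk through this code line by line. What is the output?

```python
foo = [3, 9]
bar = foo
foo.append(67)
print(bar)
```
[3, 9, 67]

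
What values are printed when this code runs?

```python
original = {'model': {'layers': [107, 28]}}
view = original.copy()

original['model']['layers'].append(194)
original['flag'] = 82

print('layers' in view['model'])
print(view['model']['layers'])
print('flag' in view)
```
True
[107, 28, 194]
False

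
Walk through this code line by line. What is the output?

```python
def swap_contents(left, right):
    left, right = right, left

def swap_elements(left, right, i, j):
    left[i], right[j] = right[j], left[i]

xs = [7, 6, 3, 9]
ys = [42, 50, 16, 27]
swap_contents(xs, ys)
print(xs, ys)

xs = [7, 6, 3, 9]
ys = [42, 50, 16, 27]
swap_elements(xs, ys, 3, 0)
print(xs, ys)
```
[7, 6, 3, 9] [42, 50, 16, 27]
[7, 6, 3, 42] [9, 50, 16, 27]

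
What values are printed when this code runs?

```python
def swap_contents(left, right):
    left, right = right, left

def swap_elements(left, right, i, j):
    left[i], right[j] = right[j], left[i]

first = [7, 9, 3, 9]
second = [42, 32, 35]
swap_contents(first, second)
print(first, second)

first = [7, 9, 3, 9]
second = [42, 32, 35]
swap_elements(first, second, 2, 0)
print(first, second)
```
[7, 9, 3, 9] [42, 32, 35]
[7, 9, 42, 9] [3, 32, 35]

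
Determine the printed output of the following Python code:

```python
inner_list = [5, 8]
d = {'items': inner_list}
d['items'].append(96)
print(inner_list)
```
[5, 8, 96]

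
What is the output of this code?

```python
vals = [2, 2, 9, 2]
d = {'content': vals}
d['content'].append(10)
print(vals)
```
[2, 2, 9, 2, 10]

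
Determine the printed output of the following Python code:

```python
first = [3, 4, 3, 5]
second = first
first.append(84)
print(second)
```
[3, 4, 3, 5, 84]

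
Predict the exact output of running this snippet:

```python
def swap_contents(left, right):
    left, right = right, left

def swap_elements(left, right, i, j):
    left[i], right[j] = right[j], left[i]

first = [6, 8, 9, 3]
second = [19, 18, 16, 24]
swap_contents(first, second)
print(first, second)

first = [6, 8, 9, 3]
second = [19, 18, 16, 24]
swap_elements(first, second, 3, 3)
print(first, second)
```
[6, 8, 9, 3] [19, 18, 16, 24]
[6, 8, 9, 24] [19, 18, 16, 3]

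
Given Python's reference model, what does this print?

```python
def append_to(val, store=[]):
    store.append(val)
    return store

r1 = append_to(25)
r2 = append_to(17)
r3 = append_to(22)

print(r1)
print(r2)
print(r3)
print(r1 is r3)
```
[25, 17, 22]
[25, 17, 22]
[25, 17, 22]
True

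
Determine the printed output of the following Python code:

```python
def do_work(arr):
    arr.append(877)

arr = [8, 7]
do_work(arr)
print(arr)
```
[8, 7, 877]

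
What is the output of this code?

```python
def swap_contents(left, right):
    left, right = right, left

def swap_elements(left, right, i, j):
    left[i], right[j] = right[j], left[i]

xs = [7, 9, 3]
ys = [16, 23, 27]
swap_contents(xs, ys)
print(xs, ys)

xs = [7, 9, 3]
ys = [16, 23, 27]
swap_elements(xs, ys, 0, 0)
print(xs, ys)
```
[7, 9, 3] [16, 23, 27]
[16, 9, 3] [7, 23, 27]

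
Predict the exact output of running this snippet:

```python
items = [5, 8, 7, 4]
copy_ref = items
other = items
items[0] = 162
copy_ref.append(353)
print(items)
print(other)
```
[162, 8, 7, 4, 353]
[162, 8, 7, 4, 353]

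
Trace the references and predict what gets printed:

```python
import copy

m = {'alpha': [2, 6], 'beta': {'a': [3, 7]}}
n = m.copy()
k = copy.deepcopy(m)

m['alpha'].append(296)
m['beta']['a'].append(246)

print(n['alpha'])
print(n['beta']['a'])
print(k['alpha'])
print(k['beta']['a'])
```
[2, 6, 296]
[3, 7, 246]
[2, 6]
[3, 7]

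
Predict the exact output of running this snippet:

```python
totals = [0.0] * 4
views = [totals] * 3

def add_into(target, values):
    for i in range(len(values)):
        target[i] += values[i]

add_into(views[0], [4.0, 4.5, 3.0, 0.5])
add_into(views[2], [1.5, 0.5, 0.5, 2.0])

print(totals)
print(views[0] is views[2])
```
[5.5, 5.0, 3.5, 2.5]
True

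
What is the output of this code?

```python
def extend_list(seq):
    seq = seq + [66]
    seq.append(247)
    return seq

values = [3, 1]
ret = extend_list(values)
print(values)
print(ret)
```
[3, 1]
[3, 1, 66, 247]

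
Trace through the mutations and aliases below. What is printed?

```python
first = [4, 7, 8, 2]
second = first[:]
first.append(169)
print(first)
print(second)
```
[4, 7, 8, 2, 169]
[4, 7, 8, 2]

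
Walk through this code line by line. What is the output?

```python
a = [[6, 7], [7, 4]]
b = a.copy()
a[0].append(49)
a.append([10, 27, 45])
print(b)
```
[[6, 7, 49], [7, 4]]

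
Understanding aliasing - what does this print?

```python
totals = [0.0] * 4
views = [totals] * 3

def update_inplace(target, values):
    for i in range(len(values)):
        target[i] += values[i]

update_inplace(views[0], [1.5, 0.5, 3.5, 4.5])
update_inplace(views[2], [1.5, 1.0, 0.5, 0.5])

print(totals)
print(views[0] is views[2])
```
[3.0, 1.5, 4.0, 5.0]
True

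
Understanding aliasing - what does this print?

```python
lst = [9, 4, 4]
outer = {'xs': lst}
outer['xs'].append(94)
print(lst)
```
[9, 4, 4, 94]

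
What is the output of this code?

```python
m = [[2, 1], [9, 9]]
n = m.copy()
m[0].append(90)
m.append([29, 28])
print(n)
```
[[2, 1, 90], [9, 9]]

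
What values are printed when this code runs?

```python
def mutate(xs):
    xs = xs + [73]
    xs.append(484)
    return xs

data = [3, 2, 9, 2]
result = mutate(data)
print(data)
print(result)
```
[3, 2, 9, 2]
[3, 2, 9, 2, 73, 484]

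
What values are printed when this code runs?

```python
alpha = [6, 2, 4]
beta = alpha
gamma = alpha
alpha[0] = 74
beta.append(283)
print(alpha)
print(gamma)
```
[74, 2, 4, 283]
[74, 2, 4, 283]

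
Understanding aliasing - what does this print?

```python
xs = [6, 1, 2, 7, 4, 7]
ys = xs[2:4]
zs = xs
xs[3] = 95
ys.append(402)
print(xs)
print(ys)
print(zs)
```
[6, 1, 2, 95, 4, 7]
[2, 7, 402]
[6, 1, 2, 95, 4, 7]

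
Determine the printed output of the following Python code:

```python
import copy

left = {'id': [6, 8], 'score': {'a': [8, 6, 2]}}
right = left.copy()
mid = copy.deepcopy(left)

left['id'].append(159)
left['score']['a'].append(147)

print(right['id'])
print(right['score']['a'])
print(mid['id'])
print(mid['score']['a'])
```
[6, 8, 159]
[8, 6, 2, 147]
[6, 8]
[8, 6, 2]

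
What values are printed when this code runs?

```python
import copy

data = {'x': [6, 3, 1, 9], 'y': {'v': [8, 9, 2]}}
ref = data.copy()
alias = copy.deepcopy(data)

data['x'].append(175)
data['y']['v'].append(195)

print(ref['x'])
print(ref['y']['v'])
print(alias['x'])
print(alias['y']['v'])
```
[6, 3, 1, 9, 175]
[8, 9, 2, 195]
[6, 3, 1, 9]
[8, 9, 2]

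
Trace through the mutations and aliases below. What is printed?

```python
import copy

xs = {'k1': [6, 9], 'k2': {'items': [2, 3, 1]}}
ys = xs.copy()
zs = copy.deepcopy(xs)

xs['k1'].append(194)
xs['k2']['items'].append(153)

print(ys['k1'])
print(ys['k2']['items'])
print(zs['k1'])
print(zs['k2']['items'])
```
[6, 9, 194]
[2, 3, 1, 153]
[6, 9]
[2, 3, 1]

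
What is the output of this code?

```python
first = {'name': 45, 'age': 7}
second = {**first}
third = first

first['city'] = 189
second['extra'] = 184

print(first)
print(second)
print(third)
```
{'name': 45, 'age': 7, 'city': 189}
{'name': 45, 'age': 7, 'extra': 184}
{'name': 45, 'age': 7, 'city': 189}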